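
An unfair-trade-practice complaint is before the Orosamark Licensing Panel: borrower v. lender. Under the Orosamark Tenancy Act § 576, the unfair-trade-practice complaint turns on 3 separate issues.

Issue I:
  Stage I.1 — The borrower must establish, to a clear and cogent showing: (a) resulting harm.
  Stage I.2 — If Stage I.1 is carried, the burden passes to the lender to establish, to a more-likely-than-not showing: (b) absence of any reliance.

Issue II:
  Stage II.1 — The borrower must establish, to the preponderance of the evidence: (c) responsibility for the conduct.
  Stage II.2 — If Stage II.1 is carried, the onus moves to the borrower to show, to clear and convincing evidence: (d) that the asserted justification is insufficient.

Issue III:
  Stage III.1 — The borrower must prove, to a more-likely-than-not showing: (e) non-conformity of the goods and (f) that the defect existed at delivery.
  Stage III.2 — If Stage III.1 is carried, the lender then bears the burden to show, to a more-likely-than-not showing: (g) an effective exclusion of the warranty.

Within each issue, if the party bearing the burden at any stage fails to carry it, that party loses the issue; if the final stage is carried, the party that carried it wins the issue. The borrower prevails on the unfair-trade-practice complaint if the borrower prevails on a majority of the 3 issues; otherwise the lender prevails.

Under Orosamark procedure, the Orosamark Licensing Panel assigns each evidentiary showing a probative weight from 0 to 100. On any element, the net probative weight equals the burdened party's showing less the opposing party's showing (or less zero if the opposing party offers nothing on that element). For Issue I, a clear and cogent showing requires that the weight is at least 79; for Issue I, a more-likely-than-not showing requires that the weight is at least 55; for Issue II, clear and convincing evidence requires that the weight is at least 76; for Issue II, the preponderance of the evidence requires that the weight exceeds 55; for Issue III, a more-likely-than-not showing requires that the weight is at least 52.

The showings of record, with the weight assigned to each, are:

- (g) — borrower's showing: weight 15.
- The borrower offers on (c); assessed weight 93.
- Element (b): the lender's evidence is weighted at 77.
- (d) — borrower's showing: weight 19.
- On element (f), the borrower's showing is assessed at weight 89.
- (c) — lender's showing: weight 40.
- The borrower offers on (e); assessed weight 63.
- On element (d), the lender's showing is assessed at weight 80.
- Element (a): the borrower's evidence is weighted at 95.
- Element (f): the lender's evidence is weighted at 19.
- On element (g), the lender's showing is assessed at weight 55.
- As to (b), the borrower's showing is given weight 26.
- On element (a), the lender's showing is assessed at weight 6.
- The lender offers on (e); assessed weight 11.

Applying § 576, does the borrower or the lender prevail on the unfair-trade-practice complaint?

— Issue I —
Stage I.1 (borrower, a clear and cogent showing, weight is at least 79): (a) net 95−6=89 ≥ 79 — meets.
  Stage I.1 is satisfied; the onus moves to the lender.
Stage I.2 (lender, a more-likely-than-not showing, weight is at least 55): (b) net 77−26=51 < 55 — fails.
  The lender does not carry Stage I.2.
So the borrower prevails on this issue.
— Issue II —
Stage II.1 (borrower, the preponderance of the evidence, weight exceeds 55): (c) net 93−40=53 ≤ 55 — fails.
  Not every element is met, so the borrower fails to carry Stage II.1.
So the lender prevails on this issue.
— Issue III —
Stage III.1 — burden on borrower; standard: a more-likely-than-not showing (weight is at least 52).
    (e): 63 − 11 = 52 ≥ 52 [met]
    (f): 89 − 19 = 70 ≥ 52 [met]
  Stage III.1 is satisfied; the onus moves to the lender.
Stage III.2 — burden on lender; standard: a more-likely-than-not showing (weight is at least 52).
    (g): 55 − 15 = 40 < 52 [not met]
  Stage III.2 not carried; the lender fails its burden.
The borrower prevails on this issue.
Per-issue: Issue I → borrower; Issue II → lender; Issue III → borrower. The borrower must prevail on a majority of issues; overall, the borrower prevails.

borrower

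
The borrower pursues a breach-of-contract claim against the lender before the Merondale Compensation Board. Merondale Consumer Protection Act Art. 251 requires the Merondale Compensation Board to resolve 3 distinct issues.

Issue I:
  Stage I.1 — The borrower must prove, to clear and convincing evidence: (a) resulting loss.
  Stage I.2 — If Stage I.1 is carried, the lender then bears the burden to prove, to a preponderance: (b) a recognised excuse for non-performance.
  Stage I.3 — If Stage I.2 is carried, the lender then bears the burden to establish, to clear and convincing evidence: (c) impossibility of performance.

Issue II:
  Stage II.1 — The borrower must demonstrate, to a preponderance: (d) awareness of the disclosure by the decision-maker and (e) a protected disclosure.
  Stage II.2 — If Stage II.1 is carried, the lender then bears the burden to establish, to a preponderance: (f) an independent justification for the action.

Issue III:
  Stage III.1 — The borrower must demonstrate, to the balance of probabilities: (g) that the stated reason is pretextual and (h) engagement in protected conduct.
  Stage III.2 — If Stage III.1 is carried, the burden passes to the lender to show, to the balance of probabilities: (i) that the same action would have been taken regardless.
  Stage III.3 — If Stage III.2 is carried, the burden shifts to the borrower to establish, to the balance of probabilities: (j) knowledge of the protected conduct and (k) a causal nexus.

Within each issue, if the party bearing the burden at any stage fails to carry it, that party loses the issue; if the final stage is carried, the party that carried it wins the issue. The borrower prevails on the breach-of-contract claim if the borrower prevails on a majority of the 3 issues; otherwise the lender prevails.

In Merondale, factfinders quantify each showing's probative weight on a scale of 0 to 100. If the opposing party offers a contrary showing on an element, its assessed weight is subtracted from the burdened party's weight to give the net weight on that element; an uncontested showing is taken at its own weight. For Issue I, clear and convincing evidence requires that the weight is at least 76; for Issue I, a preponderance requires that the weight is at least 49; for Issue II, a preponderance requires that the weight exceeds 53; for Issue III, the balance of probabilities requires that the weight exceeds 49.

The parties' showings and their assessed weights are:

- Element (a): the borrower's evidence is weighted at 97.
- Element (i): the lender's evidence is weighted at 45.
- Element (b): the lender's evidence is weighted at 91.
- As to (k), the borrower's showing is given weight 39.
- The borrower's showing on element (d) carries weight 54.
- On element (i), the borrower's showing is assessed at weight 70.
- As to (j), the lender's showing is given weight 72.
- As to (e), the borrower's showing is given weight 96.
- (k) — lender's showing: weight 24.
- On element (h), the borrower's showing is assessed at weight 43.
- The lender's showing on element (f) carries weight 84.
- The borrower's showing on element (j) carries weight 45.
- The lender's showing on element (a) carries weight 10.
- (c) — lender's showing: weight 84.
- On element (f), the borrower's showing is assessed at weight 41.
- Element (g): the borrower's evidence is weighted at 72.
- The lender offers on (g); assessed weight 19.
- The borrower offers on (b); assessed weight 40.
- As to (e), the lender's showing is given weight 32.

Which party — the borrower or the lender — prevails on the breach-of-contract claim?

— Issue I —
Stage I.1 (borrower, clear and convincing evidence, weight is at least 76): (a) net 97−10=87 ≥ 76 — meets.
  Stage I.1 is satisfied; the onus moves to the lender.
Stage I.2 (lender, a preponderance, weight is at least 49): (b) net 91−40=51 ≥ 49 — meets.
  All elements met. The lender retains the burden for Stage I.3.
Stage I.3 (lender, clear and convincing evidence, weight is at least 76): (c) 84 ≥ 76 — meets.
  Stage I.3 carried; the final stage is satisfied.
Every stage carried; the lender prevails on this issue.
— Issue II —
Stage II.1 (borrower, a preponderance, weight exceeds 53): (d) 54 > 53 — meets; (e) net 96−32=64 > 53 — meets.
  All elements met. The burden passes to the lender.
Stage II.2 (lender, a preponderance, weight exceeds 53): (f) net 84−41=43 ≤ 53 — fails.
  The lender does not carry Stage II.2.
The borrower prevails on this issue.
— Issue III —
Stage III.1 (borrower, the balance of probabilities, weight exceeds 49): (g) net 72−19=53 > 49 — meets; (h) 43 ≤ 49 — fails.
  Not every element is met, so the borrower fails to carry Stage III.1.
The lender prevails on this issue.
Per-issue: Issue I → lender; Issue II → borrower; Issue III → lender. The borrower must prevail on a majority of issues; overall, the lender prevails.

lender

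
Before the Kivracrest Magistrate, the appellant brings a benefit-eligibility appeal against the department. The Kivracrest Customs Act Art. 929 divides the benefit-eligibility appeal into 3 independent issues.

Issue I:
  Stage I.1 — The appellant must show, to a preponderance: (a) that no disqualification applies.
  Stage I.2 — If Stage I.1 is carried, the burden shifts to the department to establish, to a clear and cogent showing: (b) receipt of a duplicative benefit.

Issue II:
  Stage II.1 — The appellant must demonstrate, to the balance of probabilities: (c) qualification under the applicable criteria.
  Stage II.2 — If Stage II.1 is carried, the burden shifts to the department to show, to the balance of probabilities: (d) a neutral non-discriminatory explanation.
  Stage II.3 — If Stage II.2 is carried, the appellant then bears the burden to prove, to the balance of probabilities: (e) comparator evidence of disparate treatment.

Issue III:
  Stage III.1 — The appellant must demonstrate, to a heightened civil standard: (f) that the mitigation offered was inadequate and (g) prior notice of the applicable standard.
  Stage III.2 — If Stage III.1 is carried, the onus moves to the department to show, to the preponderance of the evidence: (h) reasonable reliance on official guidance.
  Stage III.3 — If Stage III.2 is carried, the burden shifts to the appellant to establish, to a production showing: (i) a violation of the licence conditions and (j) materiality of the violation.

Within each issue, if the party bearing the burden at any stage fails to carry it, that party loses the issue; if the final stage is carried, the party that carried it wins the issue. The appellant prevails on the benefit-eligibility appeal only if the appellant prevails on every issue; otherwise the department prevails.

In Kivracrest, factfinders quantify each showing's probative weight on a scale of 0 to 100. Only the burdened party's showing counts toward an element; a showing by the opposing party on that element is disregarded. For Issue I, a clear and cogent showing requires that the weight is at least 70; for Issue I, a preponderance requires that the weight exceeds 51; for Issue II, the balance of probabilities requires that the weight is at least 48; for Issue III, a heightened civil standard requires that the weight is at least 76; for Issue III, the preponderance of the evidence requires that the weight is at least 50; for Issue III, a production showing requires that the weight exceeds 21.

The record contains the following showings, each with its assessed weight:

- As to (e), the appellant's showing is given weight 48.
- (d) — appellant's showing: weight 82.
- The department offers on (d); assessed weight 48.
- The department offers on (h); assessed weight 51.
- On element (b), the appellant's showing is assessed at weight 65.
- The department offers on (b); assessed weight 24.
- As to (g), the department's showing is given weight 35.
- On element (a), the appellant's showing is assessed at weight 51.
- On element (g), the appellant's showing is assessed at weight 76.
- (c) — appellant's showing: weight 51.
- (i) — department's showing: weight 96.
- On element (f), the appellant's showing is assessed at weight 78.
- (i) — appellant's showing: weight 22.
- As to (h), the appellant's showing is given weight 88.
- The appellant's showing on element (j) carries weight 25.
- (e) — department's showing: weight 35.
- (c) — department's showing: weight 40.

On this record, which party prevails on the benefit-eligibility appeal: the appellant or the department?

— Issue I —
At Stage I.1 the appellant must meet a preponderance (weight exceeds 51): on (a) the weight is 51, ≤ 51, so (a) does not meet the standard.
  Not every element is met, so the appellant fails to carry Stage I.1.
The department prevails on this issue.
— Issue II —
Stage II.1 — burden on appellant; standard: the balance of probabilities (weight is at least 48).
    (c): 51 (department's 40 disregarded) ≥ 48 [met]
  Stage II.1 is satisfied; the onus moves to the department.
Stage II.2 — burden on department; standard: the balance of probabilities (weight is at least 48).
    (d): 48 (appellant's 82 disregarded) ≥ 48 [met]
  Stage II.2 carried; the burden shifts to the appellant.
Stage II.3 — burden on appellant; standard: the balance of probabilities (weight is at least 48).
    (e): 48 (department's 35 disregarded) ≥ 48 [met]
  All elements met at the final stage.
With every stage satisfied, the appellant prevails on this issue.
— Issue III —
Stage III.1 — burden on appellant; standard: a heightened civil standard (weight is at least 76).
    (f): 78 ≥ 76 [met]
    (g): 76 (department's 35 disregarded) ≥ 76 [met]
  Stage III.1 is satisfied; the onus moves to the department.
Stage III.2 — burden on department; standard: the preponderance of the evidence (weight is at least 50).
    (h): 51 (appellant's 88 disregarded) ≥ 50 [met]
  The department carries Stage III.2; the appellant now bears the burden.
Stage III.3 — burden on appellant; standard: a production showing (weight exceeds 21).
    (i): 22 (department's 96 disregarded) > 21 [met]
    (j): 25 > 21 [met]
  The appellant carries the last stage.
Every stage carried; the appellant prevails on this issue.
Per-issue: Issue I → department; Issue II → appellant; Issue III → appellant. The appellant must prevail on every issue; overall, the department prevails.

department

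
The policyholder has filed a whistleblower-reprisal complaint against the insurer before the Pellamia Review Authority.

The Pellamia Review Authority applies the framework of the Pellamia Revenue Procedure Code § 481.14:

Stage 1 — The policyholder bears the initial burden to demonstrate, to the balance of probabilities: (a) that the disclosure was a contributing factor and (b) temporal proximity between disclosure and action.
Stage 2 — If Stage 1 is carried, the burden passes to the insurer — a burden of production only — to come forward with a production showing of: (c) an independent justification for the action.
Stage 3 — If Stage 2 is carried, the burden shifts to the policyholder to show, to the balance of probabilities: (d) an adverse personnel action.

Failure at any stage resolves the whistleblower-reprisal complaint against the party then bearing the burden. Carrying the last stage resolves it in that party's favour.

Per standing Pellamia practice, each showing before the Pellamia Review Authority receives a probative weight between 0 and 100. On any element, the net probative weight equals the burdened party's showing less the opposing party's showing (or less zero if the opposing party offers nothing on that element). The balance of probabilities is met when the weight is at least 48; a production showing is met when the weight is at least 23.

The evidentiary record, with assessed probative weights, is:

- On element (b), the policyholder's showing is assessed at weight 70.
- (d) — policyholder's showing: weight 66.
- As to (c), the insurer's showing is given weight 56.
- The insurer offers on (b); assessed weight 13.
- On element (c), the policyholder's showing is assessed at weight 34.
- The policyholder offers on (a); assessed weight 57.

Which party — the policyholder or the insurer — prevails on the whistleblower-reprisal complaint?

Stage 1 (policyholder, the balance of probabilities, weight is at least 48): (a) 57 ≥ 48 — meets; (b) net 70−13=57 ≥ 48 — meets.
  All elements met. The burden passes to the insurer.
Stage 2 (insurer, a production showing, weight is at least 23): (c) net 56−34=22 < 23 — fails.
  Not every element is met, so the insurer fails to carry Stage 2.
The policyholder prevails.

policyholder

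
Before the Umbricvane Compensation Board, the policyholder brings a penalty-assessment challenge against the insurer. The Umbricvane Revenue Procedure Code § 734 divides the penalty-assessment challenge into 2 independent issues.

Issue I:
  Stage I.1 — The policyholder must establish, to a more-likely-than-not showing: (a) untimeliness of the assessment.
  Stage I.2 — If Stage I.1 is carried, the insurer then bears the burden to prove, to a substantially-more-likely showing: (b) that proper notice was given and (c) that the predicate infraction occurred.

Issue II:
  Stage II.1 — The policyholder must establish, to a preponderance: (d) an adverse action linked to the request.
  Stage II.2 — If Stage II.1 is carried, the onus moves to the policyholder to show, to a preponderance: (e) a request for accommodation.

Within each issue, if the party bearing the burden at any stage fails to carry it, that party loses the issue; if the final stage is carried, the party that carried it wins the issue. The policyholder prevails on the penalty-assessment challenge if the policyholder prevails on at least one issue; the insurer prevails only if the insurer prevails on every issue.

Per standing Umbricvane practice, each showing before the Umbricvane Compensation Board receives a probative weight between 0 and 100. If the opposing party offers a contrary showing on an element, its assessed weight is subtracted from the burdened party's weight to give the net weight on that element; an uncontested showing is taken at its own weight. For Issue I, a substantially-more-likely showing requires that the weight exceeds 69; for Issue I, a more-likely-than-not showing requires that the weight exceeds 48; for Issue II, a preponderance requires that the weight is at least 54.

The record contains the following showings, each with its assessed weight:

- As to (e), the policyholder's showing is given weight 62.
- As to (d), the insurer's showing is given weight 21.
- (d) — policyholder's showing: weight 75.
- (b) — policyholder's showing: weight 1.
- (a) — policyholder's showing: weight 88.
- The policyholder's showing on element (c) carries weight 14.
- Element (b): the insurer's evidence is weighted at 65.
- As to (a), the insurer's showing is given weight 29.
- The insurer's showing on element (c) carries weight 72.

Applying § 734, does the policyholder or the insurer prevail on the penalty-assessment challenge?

— Issue I —
Stage I.1 — burden on policyholder; standard: a more-likely-than-not showing (weight exceeds 48).
    (a): 88 − 29 = 59 > 48 [met]
  Stage I.1 is satisfied; the onus moves to the insurer.
Stage I.2 — burden on insurer; standard: a substantially-more-likely showing (weight exceeds 69).
    (b): 65 − 1 = 64 ≤ 69 [not met]
    (c): 72 − 14 = 58 ≤ 69 [not met]
  Stage I.2 not carried; the insurer fails its burden.
The policyholder prevails on this issue.
— Issue II —
At Stage II.1 the policyholder must meet a preponderance (weight is at least 54): on (d) the weight is 75 less the opposing 21 gives net 54, ≥ 54, so (d) meets the standard.
  Stage II.1 is satisfied; the policyholder continues to bear the burden.
At Stage II.2 the policyholder must meet a preponderance (weight is at least 54): on (e) the weight is 62, which does reach 54, so (e) meets the standard.
  Stage II.2 carried; the final stage is satisfied.
Every stage carried; the policyholder prevails on this issue.
Per-issue: Issue I → policyholder; Issue II → policyholder. The policyholder must prevail on at least one issue; overall, the policyholder prevails.

policyholder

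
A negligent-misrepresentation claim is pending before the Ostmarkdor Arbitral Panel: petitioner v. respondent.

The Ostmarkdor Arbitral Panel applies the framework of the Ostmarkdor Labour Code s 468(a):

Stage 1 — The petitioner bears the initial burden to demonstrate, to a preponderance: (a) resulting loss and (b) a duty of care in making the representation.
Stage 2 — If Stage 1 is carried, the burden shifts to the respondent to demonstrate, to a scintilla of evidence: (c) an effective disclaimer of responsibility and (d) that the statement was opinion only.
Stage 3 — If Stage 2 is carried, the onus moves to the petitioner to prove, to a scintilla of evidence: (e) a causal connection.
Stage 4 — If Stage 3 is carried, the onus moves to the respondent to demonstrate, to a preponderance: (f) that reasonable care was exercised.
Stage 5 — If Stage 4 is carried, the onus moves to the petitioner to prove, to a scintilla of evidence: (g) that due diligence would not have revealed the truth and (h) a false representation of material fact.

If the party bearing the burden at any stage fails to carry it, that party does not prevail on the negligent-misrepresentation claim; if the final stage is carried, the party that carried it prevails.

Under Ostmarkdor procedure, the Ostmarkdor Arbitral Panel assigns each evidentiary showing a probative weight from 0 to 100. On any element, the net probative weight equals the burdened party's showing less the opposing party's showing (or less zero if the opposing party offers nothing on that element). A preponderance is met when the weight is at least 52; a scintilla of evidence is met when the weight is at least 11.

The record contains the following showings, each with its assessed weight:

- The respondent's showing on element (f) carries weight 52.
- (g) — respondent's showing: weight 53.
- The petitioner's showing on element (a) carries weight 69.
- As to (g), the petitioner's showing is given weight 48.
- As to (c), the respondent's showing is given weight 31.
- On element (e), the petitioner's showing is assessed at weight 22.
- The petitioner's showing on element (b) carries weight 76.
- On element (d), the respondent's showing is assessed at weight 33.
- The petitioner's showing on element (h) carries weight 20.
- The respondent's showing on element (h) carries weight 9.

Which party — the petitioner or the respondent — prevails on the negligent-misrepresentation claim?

Stage 1 (petitioner, a preponderance, weight is at least 52): (a) 69 ≥ 52 — meets; (b) 76 ≥ 52 — meets.
  The petitioner carries Stage 1; the respondent now bears the burden.
Stage 2 (respondent, a scintilla of evidence, weight is at least 11): (c) 31 ≥ 11 — meets; (d) 33 ≥ 11 — meets.
  The respondent carries Stage 2; the petitioner now bears the burden.
Stage 3 (petitioner, a scintilla of evidence, weight is at least 11): (e) 22 ≥ 11 — meets.
  The petitioner carries Stage 3; the respondent now bears the burden.
Stage 4 (respondent, a preponderance, weight is at least 52): (f) 52 ≥ 52 — meets.
  All elements met. The burden passes to the petitioner.
Stage 5 (petitioner, a scintilla of evidence, weight is at least 11): (g) net 48−53=-5 < 11 — fails; (h) net 20−9=11 ≥ 11 — meets.
  Not every element is met, so the petitioner fails to carry Stage 5.
So the respondent prevails.

respondent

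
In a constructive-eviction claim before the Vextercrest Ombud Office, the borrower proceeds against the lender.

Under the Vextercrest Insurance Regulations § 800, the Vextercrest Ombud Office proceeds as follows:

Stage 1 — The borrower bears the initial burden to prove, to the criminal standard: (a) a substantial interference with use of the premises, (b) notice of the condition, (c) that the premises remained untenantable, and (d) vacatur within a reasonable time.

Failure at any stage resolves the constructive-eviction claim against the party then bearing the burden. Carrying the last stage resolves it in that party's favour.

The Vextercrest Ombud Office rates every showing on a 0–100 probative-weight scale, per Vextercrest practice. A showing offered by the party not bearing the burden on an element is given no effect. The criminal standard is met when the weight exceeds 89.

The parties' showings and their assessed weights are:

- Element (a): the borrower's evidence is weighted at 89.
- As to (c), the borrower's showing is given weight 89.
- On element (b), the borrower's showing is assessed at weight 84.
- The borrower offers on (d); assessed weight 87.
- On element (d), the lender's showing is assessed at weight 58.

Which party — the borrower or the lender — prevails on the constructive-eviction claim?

lender

Stage 1 — burden on borrower; standard: the criminal standard (weight exceeds 89).
    (a): 89 ≤ 89 [not met]
    (b): 84 ≤ 89 [not met]
    (c): 89 ≤ 89 [not met]
    (d): 87 (lender's 58 disregarded) ≤ 89 [not met]
  Not every element is met, so the borrower fails to carry Stage 1.
So the lender prevails.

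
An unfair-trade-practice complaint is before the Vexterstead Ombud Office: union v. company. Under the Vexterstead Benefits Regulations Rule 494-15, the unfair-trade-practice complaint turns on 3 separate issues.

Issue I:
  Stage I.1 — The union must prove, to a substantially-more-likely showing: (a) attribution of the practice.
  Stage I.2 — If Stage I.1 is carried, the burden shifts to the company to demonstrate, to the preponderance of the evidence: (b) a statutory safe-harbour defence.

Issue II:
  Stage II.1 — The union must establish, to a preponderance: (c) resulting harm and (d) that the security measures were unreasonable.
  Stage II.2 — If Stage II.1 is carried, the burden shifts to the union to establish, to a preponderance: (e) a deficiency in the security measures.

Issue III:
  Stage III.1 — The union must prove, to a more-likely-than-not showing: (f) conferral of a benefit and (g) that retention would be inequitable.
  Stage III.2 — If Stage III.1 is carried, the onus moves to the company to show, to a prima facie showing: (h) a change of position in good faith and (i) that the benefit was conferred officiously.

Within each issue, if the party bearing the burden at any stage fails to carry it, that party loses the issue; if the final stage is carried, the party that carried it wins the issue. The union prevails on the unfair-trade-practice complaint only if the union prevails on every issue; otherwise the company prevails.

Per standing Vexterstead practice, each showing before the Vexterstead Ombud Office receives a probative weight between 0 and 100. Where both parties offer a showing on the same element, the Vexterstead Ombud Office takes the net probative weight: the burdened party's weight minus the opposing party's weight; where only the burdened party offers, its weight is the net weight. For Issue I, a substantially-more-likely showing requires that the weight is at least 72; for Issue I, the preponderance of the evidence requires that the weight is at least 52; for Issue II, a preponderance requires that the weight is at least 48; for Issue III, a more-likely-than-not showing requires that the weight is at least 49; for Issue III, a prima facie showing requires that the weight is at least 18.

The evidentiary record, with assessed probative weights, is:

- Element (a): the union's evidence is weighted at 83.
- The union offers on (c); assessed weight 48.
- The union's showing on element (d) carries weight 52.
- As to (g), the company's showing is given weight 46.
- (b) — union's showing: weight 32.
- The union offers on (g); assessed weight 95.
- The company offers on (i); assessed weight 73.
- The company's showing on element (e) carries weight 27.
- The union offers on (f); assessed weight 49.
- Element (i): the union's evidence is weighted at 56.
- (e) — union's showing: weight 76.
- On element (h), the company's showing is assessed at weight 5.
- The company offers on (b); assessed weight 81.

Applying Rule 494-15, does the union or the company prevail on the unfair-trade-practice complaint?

— Issue I —
At Stage I.1 the union must meet a substantially-more-likely showing (weight is at least 72): on (a) the weight is 83, ≥ 72, so (a) meets the standard.
  Stage I.1 is satisfied; the onus moves to the company.
At Stage I.2 the company must meet the preponderance of the evidence (weight is at least 52): on (b) the weight is 81 less the opposing 32 gives net 49, < 52, so (b) does not meet the standard.
  The company does not carry Stage I.2.
The union prevails on this issue.
— Issue II —
Stage II.1 (union, a preponderance, weight is at least 48): (c) 48 ≥ 48 — meets; (d) 52 ≥ 48 — meets.
  Stage II.1 carried; the burden remains with the union.
Stage II.2 (union, a preponderance, weight is at least 48): (e) net 76−27=49 ≥ 48 — meets.
  All elements met at the final stage.
With every stage satisfied, the union prevails on this issue.
— Issue III —
Stage III.1 (union, a more-likely-than-not showing, weight is at least 49): (f) 49 ≥ 49 — meets; (g) net 95−46=49 ≥ 49 — meets.
  Stage III.1 is satisfied; the onus moves to the company.
Stage III.2 (company, a prima facie showing, weight is at least 18): (h) 5 < 18 — fails; (i) net 73−56=17 < 18 — fails.
  Stage III.2 not carried; the company fails its burden.
The analysis ends at Stage III.2; the union prevails on this issue.
Per-issue: Issue I → union; Issue II → union; Issue III → union. The union must prevail on every issue; overall, the union prevails.

union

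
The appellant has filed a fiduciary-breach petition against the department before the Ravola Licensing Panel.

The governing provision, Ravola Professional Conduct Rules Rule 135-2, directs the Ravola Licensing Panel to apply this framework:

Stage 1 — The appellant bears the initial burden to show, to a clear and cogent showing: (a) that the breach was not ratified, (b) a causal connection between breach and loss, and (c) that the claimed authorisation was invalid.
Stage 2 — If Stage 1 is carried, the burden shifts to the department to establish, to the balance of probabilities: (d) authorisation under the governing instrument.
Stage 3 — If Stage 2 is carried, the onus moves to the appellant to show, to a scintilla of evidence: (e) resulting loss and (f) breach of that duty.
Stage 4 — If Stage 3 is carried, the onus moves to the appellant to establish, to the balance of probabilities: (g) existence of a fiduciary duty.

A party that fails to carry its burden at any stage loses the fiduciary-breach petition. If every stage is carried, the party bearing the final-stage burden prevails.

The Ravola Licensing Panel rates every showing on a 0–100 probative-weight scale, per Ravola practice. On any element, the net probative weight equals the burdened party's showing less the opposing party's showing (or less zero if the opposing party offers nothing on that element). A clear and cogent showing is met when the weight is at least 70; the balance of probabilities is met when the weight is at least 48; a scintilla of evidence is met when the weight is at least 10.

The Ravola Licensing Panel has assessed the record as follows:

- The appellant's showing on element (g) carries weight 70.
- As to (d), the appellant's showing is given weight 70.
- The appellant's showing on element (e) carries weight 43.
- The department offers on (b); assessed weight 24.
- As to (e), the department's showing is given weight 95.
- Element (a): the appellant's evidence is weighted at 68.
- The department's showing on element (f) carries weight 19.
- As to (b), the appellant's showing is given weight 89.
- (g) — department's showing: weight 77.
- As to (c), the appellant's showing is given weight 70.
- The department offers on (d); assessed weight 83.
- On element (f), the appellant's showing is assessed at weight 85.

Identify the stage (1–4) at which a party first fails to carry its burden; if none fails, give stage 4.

stage 1

Stage 1 — burden on appellant; standard: a clear and cogent showing (weight is at least 70).
    (a): 68 < 70 [not met]
    (b): 89 − 24 = 65 < 70 [not met]
    (c): 70 ≥ 70 [met]
  Not every element is met, so the appellant fails to carry Stage 1.
The department prevails.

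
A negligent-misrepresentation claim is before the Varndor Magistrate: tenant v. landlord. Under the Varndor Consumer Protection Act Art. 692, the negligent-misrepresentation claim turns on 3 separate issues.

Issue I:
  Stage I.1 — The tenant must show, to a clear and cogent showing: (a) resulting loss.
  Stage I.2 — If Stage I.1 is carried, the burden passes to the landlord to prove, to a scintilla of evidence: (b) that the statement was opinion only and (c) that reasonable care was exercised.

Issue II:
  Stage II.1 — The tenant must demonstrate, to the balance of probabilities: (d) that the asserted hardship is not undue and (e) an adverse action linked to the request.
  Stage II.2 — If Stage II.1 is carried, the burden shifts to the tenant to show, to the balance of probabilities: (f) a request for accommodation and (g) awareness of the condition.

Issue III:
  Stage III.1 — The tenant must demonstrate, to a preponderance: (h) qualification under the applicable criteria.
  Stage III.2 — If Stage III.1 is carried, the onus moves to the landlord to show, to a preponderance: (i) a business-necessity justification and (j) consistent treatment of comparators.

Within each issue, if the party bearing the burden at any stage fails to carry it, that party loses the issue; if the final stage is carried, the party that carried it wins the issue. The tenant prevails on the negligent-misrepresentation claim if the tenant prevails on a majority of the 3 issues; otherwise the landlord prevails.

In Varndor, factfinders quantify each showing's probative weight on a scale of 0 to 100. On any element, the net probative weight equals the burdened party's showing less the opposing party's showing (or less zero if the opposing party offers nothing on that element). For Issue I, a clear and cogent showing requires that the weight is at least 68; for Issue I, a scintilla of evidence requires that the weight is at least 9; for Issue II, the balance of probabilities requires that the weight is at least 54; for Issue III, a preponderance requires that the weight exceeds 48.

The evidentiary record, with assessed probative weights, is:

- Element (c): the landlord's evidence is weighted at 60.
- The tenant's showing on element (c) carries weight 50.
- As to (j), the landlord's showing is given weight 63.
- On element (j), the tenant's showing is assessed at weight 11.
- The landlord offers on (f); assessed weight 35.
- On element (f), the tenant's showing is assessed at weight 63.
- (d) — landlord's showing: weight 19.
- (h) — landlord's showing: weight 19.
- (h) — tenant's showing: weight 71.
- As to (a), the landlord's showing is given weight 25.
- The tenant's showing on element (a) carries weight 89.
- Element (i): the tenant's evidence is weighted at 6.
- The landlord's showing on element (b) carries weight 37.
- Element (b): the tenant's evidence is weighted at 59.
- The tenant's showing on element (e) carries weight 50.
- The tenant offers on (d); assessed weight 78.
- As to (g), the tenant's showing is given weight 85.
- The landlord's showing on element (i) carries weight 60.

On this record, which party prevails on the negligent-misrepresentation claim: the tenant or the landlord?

landlord

— Issue I —
Stage I.1 (tenant, a clear and cogent showing, weight is at least 68): (a) net 89−25=64 < 68 — fails.
  Stage I.1 not carried; the tenant fails its burden.
The landlord prevails on this issue.
— Issue II —
At Stage II.1 the tenant must meet the balance of probabilities (weight is at least 54): on (d) the weight is 78 less the opposing 19 gives net 59, which does reach 54, so (d) meets the standard; on (e) the weight is 50, < 54, so (e) does not meet the standard.
  The tenant does not carry Stage II.1.
The analysis ends at Stage II.1; the landlord prevails on this issue.
— Issue III —
Stage III.1 (tenant, a preponderance, weight exceeds 48): (h) net 71−19=52 > 48 — meets.
  Stage III.1 carried; the burden shifts to the landlord.
Stage III.2 (landlord, a preponderance, weight exceeds 48): (i) net 60−6=54 > 48 — meets; (j) net 63−11=52 > 48 — meets.
  Stage III.2 carried; the final stage is satisfied.
With every stage satisfied, the landlord prevails on this issue.
Per-issue: Issue I → landlord; Issue II → landlord; Issue III → landlord. The tenant must prevail on a majority of issues; overall, the landlord prevails.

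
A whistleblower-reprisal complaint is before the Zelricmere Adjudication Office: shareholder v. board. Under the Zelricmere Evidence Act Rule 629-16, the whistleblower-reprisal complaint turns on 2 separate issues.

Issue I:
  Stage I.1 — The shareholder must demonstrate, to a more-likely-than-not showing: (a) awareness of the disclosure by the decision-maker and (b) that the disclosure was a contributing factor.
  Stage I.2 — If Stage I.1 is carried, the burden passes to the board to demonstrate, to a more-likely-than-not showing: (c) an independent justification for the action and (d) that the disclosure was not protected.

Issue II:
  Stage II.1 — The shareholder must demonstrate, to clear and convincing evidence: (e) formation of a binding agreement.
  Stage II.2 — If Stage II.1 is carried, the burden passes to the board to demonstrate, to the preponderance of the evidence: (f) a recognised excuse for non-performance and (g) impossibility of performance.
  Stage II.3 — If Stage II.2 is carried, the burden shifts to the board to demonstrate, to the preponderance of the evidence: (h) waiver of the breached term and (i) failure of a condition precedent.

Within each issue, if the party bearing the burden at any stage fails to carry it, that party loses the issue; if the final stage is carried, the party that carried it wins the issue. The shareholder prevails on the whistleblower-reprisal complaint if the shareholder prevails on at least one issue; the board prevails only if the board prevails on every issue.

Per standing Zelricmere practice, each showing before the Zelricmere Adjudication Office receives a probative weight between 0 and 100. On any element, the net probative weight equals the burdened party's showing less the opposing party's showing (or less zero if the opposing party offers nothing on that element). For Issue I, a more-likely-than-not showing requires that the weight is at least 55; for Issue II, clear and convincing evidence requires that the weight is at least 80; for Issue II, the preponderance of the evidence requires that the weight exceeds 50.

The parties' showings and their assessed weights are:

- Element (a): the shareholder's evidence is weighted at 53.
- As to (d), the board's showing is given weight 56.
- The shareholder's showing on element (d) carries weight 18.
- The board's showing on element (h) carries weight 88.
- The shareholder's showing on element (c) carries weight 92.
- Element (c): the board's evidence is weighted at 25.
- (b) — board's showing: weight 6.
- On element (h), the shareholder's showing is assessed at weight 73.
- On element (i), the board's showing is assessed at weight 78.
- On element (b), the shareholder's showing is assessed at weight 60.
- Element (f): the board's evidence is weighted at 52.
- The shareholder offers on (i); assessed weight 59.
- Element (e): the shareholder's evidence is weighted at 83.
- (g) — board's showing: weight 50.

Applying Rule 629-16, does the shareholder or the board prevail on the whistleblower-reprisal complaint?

— Issue I —
Stage I.1 (shareholder, a more-likely-than-not showing, weight is at least 55): (a) 53 < 55 — fails; (b) net 60−6=54 < 55 — fails.
  Stage I.1 not carried; the shareholder fails its burden.
The board prevails on this issue.
— Issue II —
Stage II.1 (shareholder, clear and convincing evidence, weight is at least 80): (e) 83 ≥ 80 — meets.
  All elements met. The burden passes to the board.
Stage II.2 (board, the preponderance of the evidence, weight exceeds 50): (f) 52 > 50 — meets; (g) 50 ≤ 50 — fails.
  Stage II.2 not carried; the board fails its burden.
The analysis ends at Stage II.2; the shareholder prevails on this issue.
Per-issue: Issue I → board; Issue II → shareholder. The shareholder must prevail on at least one issue; overall, the shareholder prevails.

shareholder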